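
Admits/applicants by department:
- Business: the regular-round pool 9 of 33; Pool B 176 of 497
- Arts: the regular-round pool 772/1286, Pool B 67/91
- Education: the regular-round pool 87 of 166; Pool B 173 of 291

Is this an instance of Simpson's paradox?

Business: the regular-round pool 9/33 = 27.3%, Pool B 176/497 = 35.4% → Pool B
Arts: the regular-round pool 772/1286 = 60.0%, Pool B 67/91 = 73.6% → Pool B
Education: the regular-round pool 87/166 = 52.4%, Pool B 173/291 = 59.5% → Pool B
Overall: the regular-round pool 868/1485 = 58.5%, Pool B 416/879 = 47.3% → the regular-round pool
Pool B wins each department group but the regular-round pool wins overall — the comparison reverses. Pool B's applicants skew toward Business, which has a lower base rate.

Yes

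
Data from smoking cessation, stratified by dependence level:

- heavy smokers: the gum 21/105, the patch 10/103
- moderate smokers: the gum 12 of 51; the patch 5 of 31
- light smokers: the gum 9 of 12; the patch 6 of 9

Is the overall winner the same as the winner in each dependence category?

Yes

Heavy smokers: the gum 21/105 = 20.0%, the patch 10/103 = 9.7% → the gum
Moderate smokers: the gum 12/51 = 23.5%, the patch 5/31 = 16.1% → the gum
Light smokers: the gum 9/12 = 75.0%, the patch 6/9 = 66.7% → the gum
Overall: the gum 42/168 = 25.0%, the patch 21/143 = 14.7% → the gum
The gum wins overall and in every dependence group — no reversal.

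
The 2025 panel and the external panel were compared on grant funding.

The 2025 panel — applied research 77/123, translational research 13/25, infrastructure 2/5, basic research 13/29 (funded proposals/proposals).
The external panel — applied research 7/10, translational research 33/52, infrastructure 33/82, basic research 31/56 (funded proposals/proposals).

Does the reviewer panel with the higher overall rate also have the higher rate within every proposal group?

No

Applied research: the 2025 panel 77/123 = 62.6%, the external panel 7/10 = 70.0% → the external panel
Translational research: the 2025 panel 13/25 = 52.0%, the external panel 33/52 = 63.5% → the external panel
Infrastructure: the 2025 panel 2/5 = 40.0%, the external panel 33/82 = 40.2% → the external panel
Basic research: the 2025 panel 13/29 = 44.8%, the external panel 31/56 = 55.4% → the external panel
Overall: the 2025 panel 105/182 = 57.7%, the external panel 104/200 = 52.0% → the 2025 panel
The external panel wins each proposal group but the 2025 panel wins overall — the comparison reverses. The external panel's proposals skew toward infrastructure, which has a lower base rate.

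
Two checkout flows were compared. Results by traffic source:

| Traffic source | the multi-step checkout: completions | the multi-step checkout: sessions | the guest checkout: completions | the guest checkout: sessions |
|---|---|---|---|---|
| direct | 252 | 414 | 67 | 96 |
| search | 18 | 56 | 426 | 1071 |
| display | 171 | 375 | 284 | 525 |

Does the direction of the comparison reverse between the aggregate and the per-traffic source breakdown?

Yes

Direct: the multi-step checkout 252/414 = 60.9%, the guest checkout 67/96 = 69.8% → the guest checkout
Search: the multi-step checkout 18/56 = 32.1%, the guest checkout 426/1071 = 39.8% → the guest checkout
Display: the multi-step checkout 171/375 = 45.6%, the guest checkout 284/525 = 54.1% → the guest checkout
Overall: the multi-step checkout 441/845 = 52.2%, the guest checkout 777/1692 = 45.9% → the multi-step checkout
The guest checkout wins each traffic group but the multi-step checkout wins overall — the comparison reverses. The guest checkout's sessions skew toward search, which has a lower base rate.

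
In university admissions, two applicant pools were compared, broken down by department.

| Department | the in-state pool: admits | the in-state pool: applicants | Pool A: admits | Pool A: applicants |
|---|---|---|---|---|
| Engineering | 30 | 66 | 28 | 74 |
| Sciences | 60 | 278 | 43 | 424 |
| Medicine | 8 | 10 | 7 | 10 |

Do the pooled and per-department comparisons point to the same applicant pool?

Yes

Engineering: the in-state pool 30/66 = 45.5%, Pool A 28/74 = 37.8% → the in-state pool
Sciences: the in-state pool 60/278 = 21.6%, Pool A 43/424 = 10.1% → the in-state pool
Medicine: the in-state pool 8/10 = 80.0%, Pool A 7/10 = 70.0% → the in-state pool
Overall: the in-state pool 98/354 = 27.7%, Pool A 78/508 = 15.4% → the in-state pool
The in-state pool wins overall and in every department group — no reversal.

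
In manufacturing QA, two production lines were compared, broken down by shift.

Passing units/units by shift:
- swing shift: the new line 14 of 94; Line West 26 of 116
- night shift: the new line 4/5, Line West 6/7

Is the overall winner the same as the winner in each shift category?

Yes

Swing shift: the new line 14/94 = 14.9%, Line West 26/116 = 22.4% → Line West
Night shift: the new line 4/5 = 80.0%, Line West 6/7 = 85.7% → Line West
Overall: the new line 18/99 = 18.2%, Line West 32/123 = 26.0% → Line West
Line West wins overall and in every shift group — no reversal.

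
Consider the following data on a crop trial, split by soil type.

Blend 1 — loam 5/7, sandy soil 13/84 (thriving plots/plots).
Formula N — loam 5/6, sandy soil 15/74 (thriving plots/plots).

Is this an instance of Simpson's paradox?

Loam: Blend 1 5/7 = 71.4%, Formula N 5/6 = 83.3% → Formula N
Sandy soil: Blend 1 13/84 = 15.5%, Formula N 15/74 = 20.3% → Formula N
Overall: Blend 1 18/91 = 19.8%, Formula N 20/80 = 25.0% → Formula N
Formula N wins overall and in every soil group — no reversal.

No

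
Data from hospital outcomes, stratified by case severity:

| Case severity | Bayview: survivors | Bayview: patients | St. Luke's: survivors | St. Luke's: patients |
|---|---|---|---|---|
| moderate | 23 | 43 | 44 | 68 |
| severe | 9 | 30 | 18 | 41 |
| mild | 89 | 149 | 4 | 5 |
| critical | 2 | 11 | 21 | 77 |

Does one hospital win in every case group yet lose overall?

Yes

Moderate: Bayview 23/43 = 53.5%, St. Luke's 44/68 = 64.7% → St. Luke's
Severe: Bayview 9/30 = 30.0%, St. Luke's 18/41 = 43.9% → St. Luke's
Mild: Bayview 89/149 = 59.7%, St. Luke's 4/5 = 80.0% → St. Luke's
Critical: Bayview 2/11 = 18.2%, St. Luke's 21/77 = 27.3% → St. Luke's
Overall: Bayview 123/233 = 52.8%, St. Luke's 87/191 = 45.5% → Bayview
St. Luke's wins each case group but Bayview wins overall — the comparison reverses. St. Luke's's patients skew toward critical, which has a lower base rate.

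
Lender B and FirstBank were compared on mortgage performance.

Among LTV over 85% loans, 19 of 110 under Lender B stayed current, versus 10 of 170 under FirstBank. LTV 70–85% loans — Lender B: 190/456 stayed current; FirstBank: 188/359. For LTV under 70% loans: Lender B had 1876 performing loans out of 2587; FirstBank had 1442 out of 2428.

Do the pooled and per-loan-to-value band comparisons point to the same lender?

No

LTV over 85%: Lender B 19/110 = 17.3%, FirstBank 10/170 = 5.9% → Lender B
LTV 70–85%: Lender B 190/456 = 41.7%, FirstBank 188/359 = 52.4% → FirstBank
LTV under 70%: Lender B 1876/2587 = 72.5%, FirstBank 1442/2428 = 59.4% → Lender B
Overall: Lender B 2085/3153 = 66.1%, FirstBank 1640/2957 = 55.5% → Lender B
Neither sweeps: Lender B wins 2 of 3 groups, FirstBank wins 1. Lender B wins overall but not every group — no Simpson reversal.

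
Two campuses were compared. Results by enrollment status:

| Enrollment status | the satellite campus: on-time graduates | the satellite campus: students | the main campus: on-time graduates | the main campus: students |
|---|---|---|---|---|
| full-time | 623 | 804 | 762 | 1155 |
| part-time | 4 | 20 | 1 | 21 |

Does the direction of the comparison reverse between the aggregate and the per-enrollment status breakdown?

Full-time: the satellite campus 623/804 = 77.5%, the main campus 762/1155 = 66.0% → the satellite campus
Part-time: the satellite campus 4/20 = 20.0%, the main campus 1/21 = 4.8% → the satellite campus
Overall: the satellite campus 627/824 = 76.1%, the main campus 763/1176 = 64.9% → the satellite campus
The satellite campus wins overall and in every enrollment group — no reversal.

No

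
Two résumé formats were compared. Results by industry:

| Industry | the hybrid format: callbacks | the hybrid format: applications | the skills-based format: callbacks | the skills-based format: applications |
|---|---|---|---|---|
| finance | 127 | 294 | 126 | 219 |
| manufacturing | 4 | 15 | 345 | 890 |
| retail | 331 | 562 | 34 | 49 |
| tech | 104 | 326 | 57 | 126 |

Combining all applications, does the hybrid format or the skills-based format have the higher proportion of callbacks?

Finance: the hybrid format 127/294 = 43.2%, the skills-based format 126/219 = 57.5% → the skills-based format
Manufacturing: the hybrid format 4/15 = 26.7%, the skills-based format 345/890 = 38.8% → the skills-based format
Retail: the hybrid format 331/562 = 58.9%, the skills-based format 34/49 = 69.4% → the skills-based format
Tech: the hybrid format 104/326 = 31.9%, the skills-based format 57/126 = 45.2% → the skills-based format
Overall: the hybrid format 566/1197 = 47.3%, the skills-based format 562/1284 = 43.8% → the hybrid format
(The skills-based format wins every industry group but the hybrid format wins overall — the skills-based format's applications skew toward the low-rate manufacturing group.)

the hybrid format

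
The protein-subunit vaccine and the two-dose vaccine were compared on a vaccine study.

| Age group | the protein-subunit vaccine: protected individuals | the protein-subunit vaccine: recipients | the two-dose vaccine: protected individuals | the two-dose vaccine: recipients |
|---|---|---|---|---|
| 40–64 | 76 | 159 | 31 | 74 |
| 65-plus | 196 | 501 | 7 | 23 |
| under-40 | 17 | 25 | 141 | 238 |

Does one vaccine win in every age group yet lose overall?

Yes

40–64: the protein-subunit vaccine 76/159 = 47.8%, the two-dose vaccine 31/74 = 41.9% → the protein-subunit vaccine
65-plus: the protein-subunit vaccine 196/501 = 39.1%, the two-dose vaccine 7/23 = 30.4% → the protein-subunit vaccine
Under-40: the protein-subunit vaccine 17/25 = 68.0%, the two-dose vaccine 141/238 = 59.2% → the protein-subunit vaccine
Overall: the protein-subunit vaccine 289/685 = 42.2%, the two-dose vaccine 179/335 = 53.4% → the two-dose vaccine
The protein-subunit vaccine wins each age group but the two-dose vaccine wins overall — the comparison reverses. The protein-subunit vaccine's recipients skew toward 65-plus, which has a lower base rate.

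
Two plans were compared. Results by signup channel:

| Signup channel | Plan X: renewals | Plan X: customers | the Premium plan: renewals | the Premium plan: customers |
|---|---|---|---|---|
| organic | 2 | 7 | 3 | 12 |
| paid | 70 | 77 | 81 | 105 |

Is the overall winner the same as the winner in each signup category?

Yes

Organic: Plan X 2/7 = 28.6%, the Premium plan 3/12 = 25.0% → Plan X
Paid: Plan X 70/77 = 90.9%, the Premium plan 81/105 = 77.1% → Plan X
Overall: Plan X 72/84 = 85.7%, the Premium plan 84/117 = 71.8% → Plan X
Plan X wins overall and in every signup group — no reversal.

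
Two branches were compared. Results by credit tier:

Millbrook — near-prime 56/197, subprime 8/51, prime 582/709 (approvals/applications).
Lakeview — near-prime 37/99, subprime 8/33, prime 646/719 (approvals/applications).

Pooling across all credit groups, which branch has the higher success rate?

Lakeview

Near-prime: Millbrook 56/197 = 28.4%, Lakeview 37/99 = 37.4% → Lakeview
Subprime: Millbrook 8/51 = 15.7%, Lakeview 8/33 = 24.2% → Lakeview
Prime: Millbrook 582/709 = 82.1%, Lakeview 646/719 = 89.8% → Lakeview
Overall: Millbrook 646/957 = 67.5%, Lakeview 691/851 = 81.2% → Lakeview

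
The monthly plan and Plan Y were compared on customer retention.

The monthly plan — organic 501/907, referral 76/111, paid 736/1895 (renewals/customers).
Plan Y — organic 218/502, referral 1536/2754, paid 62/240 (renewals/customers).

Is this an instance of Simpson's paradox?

Yes

Organic: the monthly plan 501/907 = 55.2%, Plan Y 218/502 = 43.4% → the monthly plan
Referral: the monthly plan 76/111 = 68.5%, Plan Y 1536/2754 = 55.8% → the monthly plan
Paid: the monthly plan 736/1895 = 38.8%, Plan Y 62/240 = 25.8% → the monthly plan
Overall: the monthly plan 1313/2913 = 45.1%, Plan Y 1816/3496 = 51.9% → Plan Y
The monthly plan wins each signup group but Plan Y wins overall — the comparison reverses. The monthly plan's customers skew toward paid, which has a lower base rate.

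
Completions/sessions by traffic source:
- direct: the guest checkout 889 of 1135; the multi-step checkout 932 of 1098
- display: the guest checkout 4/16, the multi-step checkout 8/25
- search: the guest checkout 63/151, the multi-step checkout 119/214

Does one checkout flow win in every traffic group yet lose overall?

Direct: the guest checkout 889/1135 = 78.3%, the multi-step checkout 932/1098 = 84.9% → the multi-step checkout
Display: the guest checkout 4/16 = 25.0%, the multi-step checkout 8/25 = 32.0% → the multi-step checkout
Search: the guest checkout 63/151 = 41.7%, the multi-step checkout 119/214 = 55.6% → the multi-step checkout
Overall: the guest checkout 956/1302 = 73.4%, the multi-step checkout 1059/1337 = 79.2% → the multi-step checkout
The multi-step checkout wins overall and in every traffic group — no reversal.

No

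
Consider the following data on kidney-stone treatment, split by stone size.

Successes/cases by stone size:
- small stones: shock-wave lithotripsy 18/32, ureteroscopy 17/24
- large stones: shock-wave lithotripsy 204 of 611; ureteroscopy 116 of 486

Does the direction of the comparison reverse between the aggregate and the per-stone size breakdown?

No

Small stones: shock-wave lithotripsy 18/32 = 56.2%, ureteroscopy 17/24 = 70.8% → ureteroscopy
Large stones: shock-wave lithotripsy 204/611 = 33.4%, ureteroscopy 116/486 = 23.9% → shock-wave lithotripsy
Overall: shock-wave lithotripsy 222/643 = 34.5%, ureteroscopy 133/510 = 26.1% → shock-wave lithotripsy
Neither sweeps: shock-wave lithotripsy wins 1 of 2 groups, ureteroscopy wins 1. Shock-wave lithotripsy wins overall but not every group — no Simpson reversal.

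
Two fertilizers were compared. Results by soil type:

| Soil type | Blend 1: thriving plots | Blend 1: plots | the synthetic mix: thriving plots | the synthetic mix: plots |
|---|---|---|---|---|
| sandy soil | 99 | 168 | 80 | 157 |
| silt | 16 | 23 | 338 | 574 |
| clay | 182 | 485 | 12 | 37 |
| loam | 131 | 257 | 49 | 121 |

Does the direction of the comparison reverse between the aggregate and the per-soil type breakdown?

Yes

Sandy soil: Blend 1 99/168 = 58.9%, the synthetic mix 80/157 = 51.0% → Blend 1
Silt: Blend 1 16/23 = 69.6%, the synthetic mix 338/574 = 58.9% → Blend 1
Clay: Blend 1 182/485 = 37.5%, the synthetic mix 12/37 = 32.4% → Blend 1
Loam: Blend 1 131/257 = 51.0%, the synthetic mix 49/121 = 40.5% → Blend 1
Overall: Blend 1 428/933 = 45.9%, the synthetic mix 479/889 = 53.9% → the synthetic mix
Blend 1 wins each soil group but the synthetic mix wins overall — the comparison reverses. Blend 1's plots skew toward clay, which has a lower base rate.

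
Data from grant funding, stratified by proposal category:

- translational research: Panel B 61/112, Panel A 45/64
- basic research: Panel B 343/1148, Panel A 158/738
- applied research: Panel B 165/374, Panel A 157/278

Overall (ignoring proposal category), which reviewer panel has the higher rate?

Translational research: Panel B 61/112 = 54.5%, Panel A 45/64 = 70.3% → Panel A
Basic research: Panel B 343/1148 = 29.9%, Panel A 158/738 = 21.4% → Panel B
Applied research: Panel B 165/374 = 44.1%, Panel A 157/278 = 56.5% → Panel A
Overall: Panel B 569/1634 = 34.8%, Panel A 360/1080 = 33.3% → Panel B
(Neither sweeps every proposal group, but Panel B has the higher pooled rate.)

Panel B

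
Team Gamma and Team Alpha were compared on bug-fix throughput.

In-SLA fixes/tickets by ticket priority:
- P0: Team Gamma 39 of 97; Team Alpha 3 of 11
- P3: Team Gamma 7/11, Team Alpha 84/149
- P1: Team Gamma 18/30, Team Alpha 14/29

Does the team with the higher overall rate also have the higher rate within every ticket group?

No

P0: Team Gamma 39/97 = 40.2%, Team Alpha 3/11 = 27.3% → Team Gamma
P3: Team Gamma 7/11 = 63.6%, Team Alpha 84/149 = 56.4% → Team Gamma
P1: Team Gamma 18/30 = 60.0%, Team Alpha 14/29 = 48.3% → Team Gamma
Overall: Team Gamma 64/138 = 46.4%, Team Alpha 101/189 = 53.4% → Team Alpha
Team Gamma wins each ticket group but Team Alpha wins overall — the comparison reverses. Team Gamma's tickets skew toward P0, which has a lower base rate.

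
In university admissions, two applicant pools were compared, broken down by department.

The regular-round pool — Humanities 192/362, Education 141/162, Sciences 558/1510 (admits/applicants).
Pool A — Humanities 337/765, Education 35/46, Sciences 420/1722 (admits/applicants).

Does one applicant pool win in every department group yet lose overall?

No

Humanities: the regular-round pool 192/362 = 53.0%, Pool A 337/765 = 44.1% → the regular-round pool
Education: the regular-round pool 141/162 = 87.0%, Pool A 35/46 = 76.1% → the regular-round pool
Sciences: the regular-round pool 558/1510 = 37.0%, Pool A 420/1722 = 24.4% → the regular-round pool
Overall: the regular-round pool 891/2034 = 43.8%, Pool A 792/2533 = 31.3% → the regular-round pool
The regular-round pool wins overall and in every department group — no reversal.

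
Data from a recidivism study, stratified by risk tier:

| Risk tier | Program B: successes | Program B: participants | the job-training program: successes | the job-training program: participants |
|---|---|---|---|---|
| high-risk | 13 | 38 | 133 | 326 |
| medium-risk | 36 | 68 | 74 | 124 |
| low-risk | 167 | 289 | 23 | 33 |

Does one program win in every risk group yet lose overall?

Yes

High-risk: Program B 13/38 = 34.2%, the job-training program 133/326 = 40.8% → the job-training program
Medium-risk: Program B 36/68 = 52.9%, the job-training program 74/124 = 59.7% → the job-training program
Low-risk: Program B 167/289 = 57.8%, the job-training program 23/33 = 69.7% → the job-training program
Overall: Program B 216/395 = 54.7%, the job-training program 230/483 = 47.6% → Program B
The job-training program wins each risk group but Program B wins overall — the comparison reverses. The job-training program's participants skew toward high-risk, which has a lower base rate.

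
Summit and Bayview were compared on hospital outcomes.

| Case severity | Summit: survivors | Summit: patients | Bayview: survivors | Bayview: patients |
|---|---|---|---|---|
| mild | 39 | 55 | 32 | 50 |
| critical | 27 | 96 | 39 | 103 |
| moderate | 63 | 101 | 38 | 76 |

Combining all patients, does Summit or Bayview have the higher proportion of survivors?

Summit

Mild: Summit 39/55 = 70.9%, Bayview 32/50 = 64.0% → Summit
Critical: Summit 27/96 = 28.1%, Bayview 39/103 = 37.9% → Bayview
Moderate: Summit 63/101 = 62.4%, Bayview 38/76 = 50.0% → Summit
Overall: Summit 129/252 = 51.2%, Bayview 109/229 = 47.6% → Summit
(Neither sweeps every case group, but Summit has the higher pooled rate.)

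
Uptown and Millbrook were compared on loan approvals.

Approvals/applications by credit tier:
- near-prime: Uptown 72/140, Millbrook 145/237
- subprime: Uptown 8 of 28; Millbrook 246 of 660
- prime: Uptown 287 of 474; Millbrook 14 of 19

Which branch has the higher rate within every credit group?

Millbrook

Near-prime: Uptown 72/140 = 51.4%, Millbrook 145/237 = 61.2% → Millbrook
Subprime: Uptown 8/28 = 28.6%, Millbrook 246/660 = 37.3% → Millbrook
Prime: Uptown 287/474 = 60.5%, Millbrook 14/19 = 73.7% → Millbrook
Millbrook has the higher rate in all 3 groups.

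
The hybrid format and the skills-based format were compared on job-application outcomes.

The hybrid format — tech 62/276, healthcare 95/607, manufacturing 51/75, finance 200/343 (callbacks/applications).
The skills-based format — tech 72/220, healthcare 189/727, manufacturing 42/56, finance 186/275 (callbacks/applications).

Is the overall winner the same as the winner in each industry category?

Yes

Tech: the hybrid format 62/276 = 22.5%, the skills-based format 72/220 = 32.7% → the skills-based format
Healthcare: the hybrid format 95/607 = 15.7%, the skills-based format 189/727 = 26.0% → the skills-based format
Manufacturing: the hybrid format 51/75 = 68.0%, the skills-based format 42/56 = 75.0% → the skills-based format
Finance: the hybrid format 200/343 = 58.3%, the skills-based format 186/275 = 67.6% → the skills-based format
Overall: the hybrid format 408/1301 = 31.4%, the skills-based format 489/1278 = 38.3% → the skills-based format
The skills-based format wins overall and in every industry group — no reversal.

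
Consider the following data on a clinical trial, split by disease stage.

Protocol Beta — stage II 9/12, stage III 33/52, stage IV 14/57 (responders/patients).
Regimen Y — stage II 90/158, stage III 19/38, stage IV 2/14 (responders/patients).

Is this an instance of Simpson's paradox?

Stage II: Protocol Beta 9/12 = 75.0%, Regimen Y 90/158 = 57.0% → Protocol Beta
Stage III: Protocol Beta 33/52 = 63.5%, Regimen Y 19/38 = 50.0% → Protocol Beta
Stage IV: Protocol Beta 14/57 = 24.6%, Regimen Y 2/14 = 14.3% → Protocol Beta
Overall: Protocol Beta 56/121 = 46.3%, Regimen Y 111/210 = 52.9% → Regimen Y
Protocol Beta wins each disease group but Regimen Y wins overall — the comparison reverses. Protocol Beta's patients skew toward stage IV, which has a lower base rate.

Yes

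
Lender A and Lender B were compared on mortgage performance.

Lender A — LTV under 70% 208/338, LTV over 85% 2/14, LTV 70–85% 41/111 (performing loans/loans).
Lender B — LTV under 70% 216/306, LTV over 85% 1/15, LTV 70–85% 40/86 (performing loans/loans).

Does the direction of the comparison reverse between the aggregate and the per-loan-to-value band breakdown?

No

LTV under 70%: Lender A 208/338 = 61.5%, Lender B 216/306 = 70.6% → Lender B
LTV over 85%: Lender A 2/14 = 14.3%, Lender B 1/15 = 6.7% → Lender A
LTV 70–85%: Lender A 41/111 = 36.9%, Lender B 40/86 = 46.5% → Lender B
Overall: Lender A 251/463 = 54.2%, Lender B 257/407 = 63.1% → Lender B
Neither sweeps: Lender A wins 1 of 3 groups, Lender B wins 2. Lender B wins overall but not every group — no Simpson reversal.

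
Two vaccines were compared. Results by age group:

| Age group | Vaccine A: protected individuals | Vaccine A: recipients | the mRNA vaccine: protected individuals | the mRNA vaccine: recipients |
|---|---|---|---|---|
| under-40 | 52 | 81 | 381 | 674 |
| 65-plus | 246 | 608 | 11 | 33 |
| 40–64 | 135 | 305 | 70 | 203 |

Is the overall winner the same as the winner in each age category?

Under-40: Vaccine A 52/81 = 64.2%, the mRNA vaccine 381/674 = 56.5% → Vaccine A
65-plus: Vaccine A 246/608 = 40.5%, the mRNA vaccine 11/33 = 33.3% → Vaccine A
40–64: Vaccine A 135/305 = 44.3%, the mRNA vaccine 70/203 = 34.5% → Vaccine A
Overall: Vaccine A 433/994 = 43.6%, the mRNA vaccine 462/910 = 50.8% → the mRNA vaccine
Vaccine A wins each age group but the mRNA vaccine wins overall — the comparison reverses. Vaccine A's recipients skew toward 65-plus, which has a lower base rate.

No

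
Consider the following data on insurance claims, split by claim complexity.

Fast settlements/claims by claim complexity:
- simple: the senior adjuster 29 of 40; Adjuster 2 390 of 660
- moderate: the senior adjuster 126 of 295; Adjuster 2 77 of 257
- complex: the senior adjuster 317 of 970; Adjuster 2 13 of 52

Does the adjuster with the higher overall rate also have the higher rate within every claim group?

Simple: the senior adjuster 29/40 = 72.5%, Adjuster 2 390/660 = 59.1% → the senior adjuster
Moderate: the senior adjuster 126/295 = 42.7%, Adjuster 2 77/257 = 30.0% → the senior adjuster
Complex: the senior adjuster 317/970 = 32.7%, Adjuster 2 13/52 = 25.0% → the senior adjuster
Overall: the senior adjuster 472/1305 = 36.2%, Adjuster 2 480/969 = 49.5% → Adjuster 2
The senior adjuster wins each claim group but Adjuster 2 wins overall — the comparison reverses. The senior adjuster's claims skew toward complex, which has a lower base rate.

No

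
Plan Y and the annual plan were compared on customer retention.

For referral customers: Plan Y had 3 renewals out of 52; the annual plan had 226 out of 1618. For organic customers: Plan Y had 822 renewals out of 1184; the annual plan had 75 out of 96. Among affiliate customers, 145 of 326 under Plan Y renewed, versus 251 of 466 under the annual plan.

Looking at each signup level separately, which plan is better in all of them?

Referral: Plan Y 3/52 = 5.8%, the annual plan 226/1618 = 14.0% → the annual plan
Organic: Plan Y 822/1184 = 69.4%, the annual plan 75/96 = 78.1% → the annual plan
Affiliate: Plan Y 145/326 = 44.5%, the annual plan 251/466 = 53.9% → the annual plan
The annual plan has the higher rate in all 3 groups.

the annual plan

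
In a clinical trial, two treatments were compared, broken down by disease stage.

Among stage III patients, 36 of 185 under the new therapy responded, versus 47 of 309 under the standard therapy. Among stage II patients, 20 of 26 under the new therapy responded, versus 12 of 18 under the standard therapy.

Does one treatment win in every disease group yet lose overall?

Stage III: the new therapy 36/185 = 19.5%, the standard therapy 47/309 = 15.2% → the new therapy
Stage II: the new therapy 20/26 = 76.9%, the standard therapy 12/18 = 66.7% → the new therapy
Overall: the new therapy 56/211 = 26.5%, the standard therapy 59/327 = 18.0% → the new therapy
The new therapy wins overall and in every disease group — no reversal.

No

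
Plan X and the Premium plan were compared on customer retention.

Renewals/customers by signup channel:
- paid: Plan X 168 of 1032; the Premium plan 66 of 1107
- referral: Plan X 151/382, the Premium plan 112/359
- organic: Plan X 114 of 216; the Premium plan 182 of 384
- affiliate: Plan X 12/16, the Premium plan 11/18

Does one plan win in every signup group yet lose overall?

No

Paid: Plan X 168/1032 = 16.3%, the Premium plan 66/1107 = 6.0% → Plan X
Referral: Plan X 151/382 = 39.5%, the Premium plan 112/359 = 31.2% → Plan X
Organic: Plan X 114/216 = 52.8%, the Premium plan 182/384 = 47.4% → Plan X
Affiliate: Plan X 12/16 = 75.0%, the Premium plan 11/18 = 61.1% → Plan X
Overall: Plan X 445/1646 = 27.0%, the Premium plan 371/1868 = 19.9% → Plan X
Plan X wins overall and in every signup group — no reversal.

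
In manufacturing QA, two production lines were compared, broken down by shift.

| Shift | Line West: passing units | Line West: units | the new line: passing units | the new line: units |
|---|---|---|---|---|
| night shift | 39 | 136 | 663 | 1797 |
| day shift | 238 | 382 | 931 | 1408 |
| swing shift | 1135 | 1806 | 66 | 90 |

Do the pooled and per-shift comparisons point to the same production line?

No

Night shift: Line West 39/136 = 28.7%, the new line 663/1797 = 36.9% → the new line
Day shift: Line West 238/382 = 62.3%, the new line 931/1408 = 66.1% → the new line
Swing shift: Line West 1135/1806 = 62.8%, the new line 66/90 = 73.3% → the new line
Overall: Line West 1412/2324 = 60.8%, the new line 1660/3295 = 50.4% → Line West
The new line wins each shift group but Line West wins overall — the comparison reverses. The new line's units skew toward night shift, which has a lower base rate.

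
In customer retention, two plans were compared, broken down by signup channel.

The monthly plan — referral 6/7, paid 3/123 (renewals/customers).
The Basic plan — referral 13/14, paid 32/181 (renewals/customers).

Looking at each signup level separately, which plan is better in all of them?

Referral: the monthly plan 6/7 = 85.7%, the Basic plan 13/14 = 92.9% → the Basic plan
Paid: the monthly plan 3/123 = 2.4%, the Basic plan 32/181 = 17.7% → the Basic plan
The Basic plan has the higher rate in both groups.

the Basic plan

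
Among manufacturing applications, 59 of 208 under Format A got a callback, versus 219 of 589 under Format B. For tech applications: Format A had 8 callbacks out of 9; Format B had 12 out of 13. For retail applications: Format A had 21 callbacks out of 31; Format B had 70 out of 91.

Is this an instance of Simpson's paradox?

No

Manufacturing: Format A 59/208 = 28.4%, Format B 219/589 = 37.2% → Format B
Tech: Format A 8/9 = 88.9%, Format B 12/13 = 92.3% → Format B
Retail: Format A 21/31 = 67.7%, Format B 70/91 = 76.9% → Format B
Overall: Format A 88/248 = 35.5%, Format B 301/693 = 43.4% → Format B
Format B wins overall and in every industry group — no reversal.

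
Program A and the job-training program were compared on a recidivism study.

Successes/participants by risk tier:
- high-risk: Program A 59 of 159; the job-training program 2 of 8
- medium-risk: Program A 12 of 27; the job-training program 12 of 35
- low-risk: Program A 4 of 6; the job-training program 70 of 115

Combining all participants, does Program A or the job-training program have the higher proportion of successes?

High-risk: Program A 59/159 = 37.1%, the job-training program 2/8 = 25.0% → Program A
Medium-risk: Program A 12/27 = 44.4%, the job-training program 12/35 = 34.3% → Program A
Low-risk: Program A 4/6 = 66.7%, the job-training program 70/115 = 60.9% → Program A
Overall: Program A 75/192 = 39.1%, the job-training program 84/158 = 53.2% → the job-training program
(Program A wins every risk group but the job-training program wins overall — Program A's participants skew toward the low-rate high-risk group.)

the job-training program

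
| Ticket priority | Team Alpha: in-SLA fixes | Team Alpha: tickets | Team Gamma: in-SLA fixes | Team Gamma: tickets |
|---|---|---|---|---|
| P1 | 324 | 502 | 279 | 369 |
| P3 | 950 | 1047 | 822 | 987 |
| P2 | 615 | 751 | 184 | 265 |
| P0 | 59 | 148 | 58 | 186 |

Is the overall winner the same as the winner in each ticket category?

No

P1: Team Alpha 324/502 = 64.5%, Team Gamma 279/369 = 75.6% → Team Gamma
P3: Team Alpha 950/1047 = 90.7%, Team Gamma 822/987 = 83.3% → Team Alpha
P2: Team Alpha 615/751 = 81.9%, Team Gamma 184/265 = 69.4% → Team Alpha
P0: Team Alpha 59/148 = 39.9%, Team Gamma 58/186 = 31.2% → Team Alpha
Overall: Team Alpha 1948/2448 = 79.6%, Team Gamma 1343/1807 = 74.3% → Team Alpha
Neither sweeps: Team Alpha wins 3 of 4 groups, Team Gamma wins 1. Team Alpha wins overall but not every group — no Simpson reversal.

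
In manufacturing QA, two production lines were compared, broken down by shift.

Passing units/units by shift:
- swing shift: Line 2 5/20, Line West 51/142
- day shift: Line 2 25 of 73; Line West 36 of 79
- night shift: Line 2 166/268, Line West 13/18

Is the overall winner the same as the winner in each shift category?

No

Swing shift: Line 2 5/20 = 25.0%, Line West 51/142 = 35.9% → Line West
Day shift: Line 2 25/73 = 34.2%, Line West 36/79 = 45.6% → Line West
Night shift: Line 2 166/268 = 61.9%, Line West 13/18 = 72.2% → Line West
Overall: Line 2 196/361 = 54.3%, Line West 100/239 = 41.8% → Line 2
Line West wins each shift group but Line 2 wins overall — the comparison reverses. Line West's units skew toward swing shift, which has a lower base rate.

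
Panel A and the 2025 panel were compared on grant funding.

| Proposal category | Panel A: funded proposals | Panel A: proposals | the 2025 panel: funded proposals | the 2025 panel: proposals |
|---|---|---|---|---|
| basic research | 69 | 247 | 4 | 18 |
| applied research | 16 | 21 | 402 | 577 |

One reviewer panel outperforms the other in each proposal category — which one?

Basic research: Panel A 69/247 = 27.9%, the 2025 panel 4/18 = 22.2% → Panel A
Applied research: Panel A 16/21 = 76.2%, the 2025 panel 402/577 = 69.7% → Panel A
Panel A has the higher rate in both groups.

Panel A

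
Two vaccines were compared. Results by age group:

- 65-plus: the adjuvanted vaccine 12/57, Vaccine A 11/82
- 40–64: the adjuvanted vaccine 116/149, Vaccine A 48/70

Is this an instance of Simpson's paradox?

65-plus: the adjuvanted vaccine 12/57 = 21.1%, Vaccine A 11/82 = 13.4% → the adjuvanted vaccine
40–64: the adjuvanted vaccine 116/149 = 77.9%, Vaccine A 48/70 = 68.6% → the adjuvanted vaccine
Overall: the adjuvanted vaccine 128/206 = 62.1%, Vaccine A 59/152 = 38.8% → the adjuvanted vaccine
The adjuvanted vaccine wins overall and in every age group — no reversal.

No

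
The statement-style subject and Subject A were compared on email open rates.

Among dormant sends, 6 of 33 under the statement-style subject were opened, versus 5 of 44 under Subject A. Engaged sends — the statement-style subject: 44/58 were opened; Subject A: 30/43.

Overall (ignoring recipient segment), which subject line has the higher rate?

the statement-style subject

Dormant: the statement-style subject 6/33 = 18.2%, Subject A 5/44 = 11.4% → the statement-style subject
Engaged: the statement-style subject 44/58 = 75.9%, Subject A 30/43 = 69.8% → the statement-style subject
Overall: the statement-style subject 50/91 = 54.9%, Subject A 35/87 = 40.2% → the statement-style subject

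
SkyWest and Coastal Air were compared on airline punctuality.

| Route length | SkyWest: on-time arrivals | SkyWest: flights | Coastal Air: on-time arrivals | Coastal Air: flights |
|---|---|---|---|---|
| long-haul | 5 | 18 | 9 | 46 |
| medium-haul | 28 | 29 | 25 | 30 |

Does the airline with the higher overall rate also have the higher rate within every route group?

Long-haul: SkyWest 5/18 = 27.8%, Coastal Air 9/46 = 19.6% → SkyWest
Medium-haul: SkyWest 28/29 = 96.6%, Coastal Air 25/30 = 83.3% → SkyWest
Overall: SkyWest 33/47 = 70.2%, Coastal Air 34/76 = 44.7% → SkyWest
SkyWest wins overall and in every route group — no reversal.

Yes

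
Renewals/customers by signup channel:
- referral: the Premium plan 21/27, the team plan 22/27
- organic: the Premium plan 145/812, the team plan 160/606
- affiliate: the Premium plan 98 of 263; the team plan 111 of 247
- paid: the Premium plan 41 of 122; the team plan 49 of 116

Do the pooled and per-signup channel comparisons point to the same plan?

Referral: the Premium plan 21/27 = 77.8%, the team plan 22/27 = 81.5% → the team plan
Organic: the Premium plan 145/812 = 17.9%, the team plan 160/606 = 26.4% → the team plan
Affiliate: the Premium plan 98/263 = 37.3%, the team plan 111/247 = 44.9% → the team plan
Paid: the Premium plan 41/122 = 33.6%, the team plan 49/116 = 42.2% → the team plan
Overall: the Premium plan 305/1224 = 24.9%, the team plan 342/996 = 34.3% → the team plan
The team plan wins overall and in every signup group — no reversal.

Yes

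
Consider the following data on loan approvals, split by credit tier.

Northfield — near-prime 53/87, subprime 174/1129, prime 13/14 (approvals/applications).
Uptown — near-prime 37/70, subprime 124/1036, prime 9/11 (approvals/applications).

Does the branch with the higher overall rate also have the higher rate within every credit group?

Near-prime: Northfield 53/87 = 60.9%, Uptown 37/70 = 52.9% → Northfield
Subprime: Northfield 174/1129 = 15.4%, Uptown 124/1036 = 12.0% → Northfield
Prime: Northfield 13/14 = 92.9%, Uptown 9/11 = 81.8% → Northfield
Overall: Northfield 240/1230 = 19.5%, Uptown 170/1117 = 15.2% → Northfield
Northfield wins overall and in every credit group — no reversal.

Yes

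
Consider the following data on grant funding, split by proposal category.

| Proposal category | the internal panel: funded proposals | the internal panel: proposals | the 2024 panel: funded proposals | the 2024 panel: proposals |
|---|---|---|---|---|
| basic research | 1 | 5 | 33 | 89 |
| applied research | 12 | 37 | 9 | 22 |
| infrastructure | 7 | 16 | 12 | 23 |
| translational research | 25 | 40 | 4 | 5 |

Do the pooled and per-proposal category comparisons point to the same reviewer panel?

Basic research: the internal panel 1/5 = 20.0%, the 2024 panel 33/89 = 37.1% → the 2024 panel
Applied research: the internal panel 12/37 = 32.4%, the 2024 panel 9/22 = 40.9% → the 2024 panel
Infrastructure: the internal panel 7/16 = 43.8%, the 2024 panel 12/23 = 52.2% → the 2024 panel
Translational research: the internal panel 25/40 = 62.5%, the 2024 panel 4/5 = 80.0% → the 2024 panel
Overall: the internal panel 45/98 = 45.9%, the 2024 panel 58/139 = 41.7% → the internal panel
The 2024 panel wins each proposal group but the internal panel wins overall — the comparison reverses. The 2024 panel's proposals skew toward basic research, which has a lower base rate.

No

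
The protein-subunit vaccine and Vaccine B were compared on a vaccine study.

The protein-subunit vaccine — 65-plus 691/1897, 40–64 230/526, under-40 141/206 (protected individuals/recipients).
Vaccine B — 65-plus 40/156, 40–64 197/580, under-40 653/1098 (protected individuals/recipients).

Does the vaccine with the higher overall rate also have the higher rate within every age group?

65-plus: the protein-subunit vaccine 691/1897 = 36.4%, Vaccine B 40/156 = 25.6% → the protein-subunit vaccine
40–64: the protein-subunit vaccine 230/526 = 43.7%, Vaccine B 197/580 = 34.0% → the protein-subunit vaccine
Under-40: the protein-subunit vaccine 141/206 = 68.4%, Vaccine B 653/1098 = 59.5% → the protein-subunit vaccine
Overall: the protein-subunit vaccine 1062/2629 = 40.4%, Vaccine B 890/1834 = 48.5% → Vaccine B
The protein-subunit vaccine wins each age group but Vaccine B wins overall — the comparison reverses. The protein-subunit vaccine's recipients skew toward 65-plus, which has a lower base rate.

No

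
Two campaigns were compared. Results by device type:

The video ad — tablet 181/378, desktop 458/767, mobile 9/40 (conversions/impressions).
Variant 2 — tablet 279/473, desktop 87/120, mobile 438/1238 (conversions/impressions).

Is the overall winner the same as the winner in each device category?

No

Tablet: the video ad 181/378 = 47.9%, Variant 2 279/473 = 59.0% → Variant 2
Desktop: the video ad 458/767 = 59.7%, Variant 2 87/120 = 72.5% → Variant 2
Mobile: the video ad 9/40 = 22.5%, Variant 2 438/1238 = 35.4% → Variant 2
Overall: the video ad 648/1185 = 54.7%, Variant 2 804/1831 = 43.9% → the video ad
Variant 2 wins each device group but the video ad wins overall — the comparison reverses. Variant 2's impressions skew toward mobile, which has a lower base rate.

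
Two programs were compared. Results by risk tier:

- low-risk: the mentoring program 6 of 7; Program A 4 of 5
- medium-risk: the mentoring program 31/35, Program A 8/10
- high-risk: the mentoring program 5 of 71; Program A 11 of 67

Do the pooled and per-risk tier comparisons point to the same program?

No

Low-risk: the mentoring program 6/7 = 85.7%, Program A 4/5 = 80.0% → the mentoring program
Medium-risk: the mentoring program 31/35 = 88.6%, Program A 8/10 = 80.0% → the mentoring program
High-risk: the mentoring program 5/71 = 7.0%, Program A 11/67 = 16.4% → Program A
Overall: the mentoring program 42/113 = 37.2%, Program A 23/82 = 28.0% → the mentoring program
Neither sweeps: the mentoring program wins 2 of 3 groups, Program A wins 1. The mentoring program wins overall but not every group — no Simpson reversal.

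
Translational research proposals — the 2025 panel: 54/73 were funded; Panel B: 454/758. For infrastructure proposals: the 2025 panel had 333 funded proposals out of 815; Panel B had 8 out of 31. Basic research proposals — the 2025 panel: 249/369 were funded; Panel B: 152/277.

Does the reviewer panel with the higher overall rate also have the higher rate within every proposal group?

No

Translational research: the 2025 panel 54/73 = 74.0%, Panel B 454/758 = 59.9% → the 2025 panel
Infrastructure: the 2025 panel 333/815 = 40.9%, Panel B 8/31 = 25.8% → the 2025 panel
Basic research: the 2025 panel 249/369 = 67.5%, Panel B 152/277 = 54.9% → the 2025 panel
Overall: the 2025 panel 636/1257 = 50.6%, Panel B 614/1066 = 57.6% → Panel B
The 2025 panel wins each proposal group but Panel B wins overall — the comparison reverses. The 2025 panel's proposals skew toward infrastructure, which has a lower base rate.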